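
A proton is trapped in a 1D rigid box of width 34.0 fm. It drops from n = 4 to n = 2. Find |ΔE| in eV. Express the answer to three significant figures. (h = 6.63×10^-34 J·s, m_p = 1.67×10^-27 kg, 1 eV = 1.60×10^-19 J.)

E_1 = h²/(8m_pL²) = 2.846×10^-14 J.
|ΔE| = |4² − 2²|·E_1 = 12·2.846×10^-14 J = 3.415×10^-13 J = 2.13×10^6 eV.

|ΔE| = 2.13×10^6 eV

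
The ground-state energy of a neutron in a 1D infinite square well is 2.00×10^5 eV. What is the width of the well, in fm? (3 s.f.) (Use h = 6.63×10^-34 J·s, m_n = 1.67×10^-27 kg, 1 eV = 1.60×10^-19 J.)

L = 32.1 fm

From E_n = n²h²/(8m_nL²), L = n·h/√(8m_nE_n).
E_1 = 2.00×10^5 eV = 3.200×10^-14 J, so L = 1·6.63×10^-34/√(8·1.67×10^-27·3.200×10^-14) = 3.21×10^-14 m = 32.1 fm.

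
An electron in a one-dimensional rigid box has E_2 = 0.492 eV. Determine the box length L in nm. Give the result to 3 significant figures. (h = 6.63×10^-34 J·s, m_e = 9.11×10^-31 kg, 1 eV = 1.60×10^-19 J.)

From E_n = n²h²/(8m_eL²), L = n·h/√(8m_eE_n).
E_2 = 0.492 eV = 7.872×10^-20 J, so L = 2·6.63×10^-34/√(8·9.11×10^-31·7.872×10^-20) = 1.75×10^-9 m = 1.75 nm.

L = 1.75 nm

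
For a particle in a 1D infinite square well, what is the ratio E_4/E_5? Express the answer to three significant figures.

0.640

E_n ∝ n², so E_4/E_5 = 4²/5² = 16/25 = 0.640.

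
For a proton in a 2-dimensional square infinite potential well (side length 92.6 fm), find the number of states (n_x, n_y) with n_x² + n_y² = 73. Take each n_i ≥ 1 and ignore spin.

The level has n_x² + n_y² = 73. The ordered positive-integer solutions are (3, 8), (8, 3).
That gives 2 states.

degeneracy = 2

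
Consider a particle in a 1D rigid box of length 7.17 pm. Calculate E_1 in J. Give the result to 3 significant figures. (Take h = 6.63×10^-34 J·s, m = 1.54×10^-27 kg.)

E_1 = 6.94×10^-19 J

For an infinite well E_n = n²h²/(8mL²), so E_1 = h²/(8mL²) = (6.63×10^-34)²/(8·1.54×10^-27·(7.17×10^-12 m)²) = 6.940×10^-19 J.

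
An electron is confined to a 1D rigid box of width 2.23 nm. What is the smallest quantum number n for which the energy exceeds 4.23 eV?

E_1 = h²/(8m_eL²) = 1.212×10^-20 J = 0.07566 eV.
Need n² > 4.23/0.07566 = 55.91, i.e. n > 7.477.
The smallest integer satisfying this is n = 8.

n = 8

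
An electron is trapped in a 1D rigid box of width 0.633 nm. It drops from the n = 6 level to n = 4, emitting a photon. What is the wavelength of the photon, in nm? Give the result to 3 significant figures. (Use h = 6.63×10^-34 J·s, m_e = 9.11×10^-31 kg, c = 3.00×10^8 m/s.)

λ = 66.1 nm

E_1 = h²/(8m_eL²) = 1.505×10^-19 J, so ΔE = (6² − 4²)E_1 = 3.010×10^-18 J.
λ = hc/ΔE = (6.63×10^-34·3.00×10^8)/3.010×10^-18 = 6.61×10^-8 m = 66.1 nm.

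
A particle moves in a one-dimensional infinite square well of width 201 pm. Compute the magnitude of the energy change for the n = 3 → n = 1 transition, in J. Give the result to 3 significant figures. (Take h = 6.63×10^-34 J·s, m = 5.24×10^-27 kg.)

|ΔE| = 2.08×10^-21 J

E_1 = h²/(8mL²) = 2.595×10^-22 J.
|ΔE| = |3² − 1²|·E_1 = 8·2.595×10^-22 J = 2.08×10^-21 J.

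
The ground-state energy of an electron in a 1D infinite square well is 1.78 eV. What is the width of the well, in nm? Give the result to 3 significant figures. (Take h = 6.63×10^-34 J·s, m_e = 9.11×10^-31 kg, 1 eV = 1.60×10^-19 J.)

From E_n = n²h²/(8m_eL²), L = n·h/√(8m_eE_n).
E_1 = 1.78 eV = 2.848×10^-19 J, so L = 1·6.63×10^-34/√(8·9.11×10^-31·2.848×10^-19) = 4.60×10^-10 m = 0.460 nm.

L = 0.460 nm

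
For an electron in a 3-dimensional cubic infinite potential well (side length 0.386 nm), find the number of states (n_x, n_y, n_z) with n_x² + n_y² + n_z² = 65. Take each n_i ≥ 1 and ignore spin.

degeneracy = 6

The level has n_x² + n_y² + n_z² = 65. The ordered positive-integer solutions are (2, 5, 6), (2, 6, 5), (5, 2, 6), (5, 6, 2), (6, 2, 5), (6, 5, 2).
That gives 6 states.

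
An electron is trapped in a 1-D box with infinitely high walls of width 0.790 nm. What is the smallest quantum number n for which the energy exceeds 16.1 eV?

E_1 = h²/(8m_eL²) = 9.654×10^-20 J = 0.6026 eV.
Need n² > 16.1/0.6026 = 26.72, i.e. n > 5.169.
The smallest integer satisfying this is n = 6.

n = 6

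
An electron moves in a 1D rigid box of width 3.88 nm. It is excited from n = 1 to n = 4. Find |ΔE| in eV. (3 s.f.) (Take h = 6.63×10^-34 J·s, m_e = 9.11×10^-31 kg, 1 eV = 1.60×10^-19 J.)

E_1 = h²/(8m_eL²) = 4.006×10^-21 J.
|ΔE| = |1² − 4²|·E_1 = 15·4.006×10^-21 J = 6.009×10^-20 J = 0.376 eV.

|ΔE| = 0.376 eV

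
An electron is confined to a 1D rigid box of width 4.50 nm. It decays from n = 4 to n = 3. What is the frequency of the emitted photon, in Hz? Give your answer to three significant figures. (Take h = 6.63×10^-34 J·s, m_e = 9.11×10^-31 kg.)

E_1 = h²/(8m_eL²) = 2.978×10^-21 J and ΔE = (4² − 3²)E_1 = 2.085×10^-20 J.
f = ΔE/h = 2.085×10^-20/6.63×10^-34 = 3.14×10^13 Hz.

f = 3.14×10^13 Hz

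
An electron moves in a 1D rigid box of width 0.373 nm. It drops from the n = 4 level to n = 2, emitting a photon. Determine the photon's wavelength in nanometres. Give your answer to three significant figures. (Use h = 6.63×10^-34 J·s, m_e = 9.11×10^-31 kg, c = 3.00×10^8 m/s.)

E_1 = h²/(8m_eL²) = 4.335×10^-19 J, so ΔE = (4² − 2²)E_1 = 5.202×10^-18 J.
λ = hc/ΔE = (6.63×10^-34·3.00×10^8)/5.202×10^-18 = 3.82×10^-8 m = 38.2 nm.

λ = 38.2 nm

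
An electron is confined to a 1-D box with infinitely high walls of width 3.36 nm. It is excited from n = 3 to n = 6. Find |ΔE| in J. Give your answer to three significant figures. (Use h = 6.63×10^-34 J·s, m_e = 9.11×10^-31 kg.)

E_1 = h²/(8m_eL²) = 5.342×10^-21 J.
|ΔE| = |3² − 6²|·E_1 = 27·5.342×10^-21 J = 1.44×10^-19 J.

|ΔE| = 1.44×10^-19 J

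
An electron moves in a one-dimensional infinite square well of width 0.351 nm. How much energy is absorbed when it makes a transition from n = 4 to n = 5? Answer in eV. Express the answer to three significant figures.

E_1 = h²/(8m_eL²) = 4.890×10^-19 J.
|ΔE| = |4² − 5²|·E_1 = 9·4.890×10^-19 J = 4.401×10^-18 J = 27.5 eV.

|ΔE| = 27.5 eV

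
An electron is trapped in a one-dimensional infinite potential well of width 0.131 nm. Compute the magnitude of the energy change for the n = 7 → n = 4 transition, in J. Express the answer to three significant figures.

|ΔE| = 1.16×10^-16 J

E_1 = h²/(8m_eL²) = 3.511×10^-18 J.
|ΔE| = |7² − 4²|·E_1 = 33·3.511×10^-18 J = 1.16×10^-16 J.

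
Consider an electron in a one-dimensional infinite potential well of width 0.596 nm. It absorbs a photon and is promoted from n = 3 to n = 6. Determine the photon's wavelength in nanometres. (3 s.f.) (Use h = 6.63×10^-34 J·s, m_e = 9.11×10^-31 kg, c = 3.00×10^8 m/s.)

E_1 = h²/(8m_eL²) = 1.698×10^-19 J, so ΔE = (6² − 3²)E_1 = 4.585×10^-18 J.
λ = hc/ΔE = (6.63×10^-34·3.00×10^8)/4.585×10^-18 = 4.34×10^-8 m = 43.4 nm.

λ = 43.4 nm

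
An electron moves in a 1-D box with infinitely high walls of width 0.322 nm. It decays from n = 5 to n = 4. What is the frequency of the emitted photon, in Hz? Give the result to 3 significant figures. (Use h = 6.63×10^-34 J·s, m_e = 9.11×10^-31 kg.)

f = 7.90×10^15 Hz

E_1 = h²/(8m_eL²) = 5.817×10^-19 J and ΔE = (5² − 4²)E_1 = 5.235×10^-18 J.
f = ΔE/h = 5.235×10^-18/6.63×10^-34 = 7.90×10^15 Hz.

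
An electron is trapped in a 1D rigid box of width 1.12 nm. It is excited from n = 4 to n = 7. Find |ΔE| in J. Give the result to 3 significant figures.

|ΔE| = 1.58×10^-18 J

E_1 = h²/(8m_eL²) = 4.803×10^-20 J.
|ΔE| = |4² − 7²|·E_1 = 33·4.803×10^-20 J = 1.58×10^-18 J.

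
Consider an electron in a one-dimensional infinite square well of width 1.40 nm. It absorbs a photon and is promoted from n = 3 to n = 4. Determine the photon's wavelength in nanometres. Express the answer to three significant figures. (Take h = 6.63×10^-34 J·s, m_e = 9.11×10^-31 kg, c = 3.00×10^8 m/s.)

E_1 = h²/(8m_eL²) = 3.077×10^-20 J, so ΔE = (4² − 3²)E_1 = 2.154×10^-19 J.
λ = hc/ΔE = (6.63×10^-34·3.00×10^8)/2.154×10^-19 = 9.23×10^-7 m = 923 nm.

λ = 923 nm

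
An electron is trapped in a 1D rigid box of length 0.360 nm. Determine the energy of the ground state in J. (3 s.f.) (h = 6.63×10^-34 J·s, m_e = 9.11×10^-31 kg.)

E_1 = 4.65×10^-19 J

For an infinite well E_n = n²h²/(8m_eL²), so E_1 = h²/(8m_eL²) = (6.63×10^-34)²/(8·9.11×10^-31·(3.60×10^-10 m)²) = 4.654×10^-19 J.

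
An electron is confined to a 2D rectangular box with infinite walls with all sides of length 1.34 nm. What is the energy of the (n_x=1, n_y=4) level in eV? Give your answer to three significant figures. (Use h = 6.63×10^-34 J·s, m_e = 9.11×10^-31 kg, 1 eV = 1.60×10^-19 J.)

For a 2D rectangular well E = (h²/8m_e)·Σ n_i²/L_i² = (6.63×10^-34)²/(8·9.11×10^-31) · [1²/(1.34 nm)² + 4²/(1.34 nm)²].
Evaluating gives E = 5.710×10^-19 J = 3.57 eV.

E = 3.57 eV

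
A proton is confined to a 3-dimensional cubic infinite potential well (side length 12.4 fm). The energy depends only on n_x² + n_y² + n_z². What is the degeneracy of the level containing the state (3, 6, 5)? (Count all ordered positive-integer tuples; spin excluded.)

degeneracy = 6

The level has n_x² + n_y² + n_z² = 70. The ordered positive-integer solutions are (3, 5, 6), (3, 6, 5), (5, 3, 6), (5, 6, 3), (6, 3, 5), (6, 5, 3).
That gives 6 states.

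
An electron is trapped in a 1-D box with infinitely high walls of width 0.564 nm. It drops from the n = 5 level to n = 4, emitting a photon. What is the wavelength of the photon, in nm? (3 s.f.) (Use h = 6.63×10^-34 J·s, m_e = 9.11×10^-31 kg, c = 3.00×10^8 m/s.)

λ = 117 nm

E_1 = h²/(8m_eL²) = 1.896×10^-19 J, so ΔE = (5² − 4²)E_1 = 1.706×10^-18 J.
λ = hc/ΔE = (6.63×10^-34·3.00×10^8)/1.706×10^-18 = 1.17×10^-7 m = 117 nm.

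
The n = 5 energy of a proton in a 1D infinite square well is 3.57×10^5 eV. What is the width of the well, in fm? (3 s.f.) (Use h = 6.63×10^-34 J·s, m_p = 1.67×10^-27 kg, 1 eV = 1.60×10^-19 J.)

From E_n = n²h²/(8m_pL²), L = n·h/√(8m_pE_n).
E_5 = 3.57×10^5 eV = 5.712×10^-14 J, so L = 5·6.63×10^-34/√(8·1.67×10^-27·5.712×10^-14) = 1.20×10^-13 m = 120 fm.

L = 120 fm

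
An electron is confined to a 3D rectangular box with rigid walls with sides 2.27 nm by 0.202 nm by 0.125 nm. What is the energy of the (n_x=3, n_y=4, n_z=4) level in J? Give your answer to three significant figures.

E = 8.54×10^-17 J

For a 3D rectangular well E = (h²/8m_e)·Σ n_i²/L_i² = (6.626×10^-34)²/(8·9.109×10^-31) · [3²/(2.27 nm)² + 4²/(0.202 nm)² + 4²/(0.125 nm)²].
Evaluating gives E = 8.54×10^-17 J.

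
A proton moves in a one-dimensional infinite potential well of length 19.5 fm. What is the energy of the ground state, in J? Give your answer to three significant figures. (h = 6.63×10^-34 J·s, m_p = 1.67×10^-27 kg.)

E_1 = 8.65×10^-14 J

For an infinite well E_n = n²h²/(8m_pL²), so E_1 = h²/(8m_pL²) = (6.63×10^-34)²/(8·1.67×10^-27·(1.95×10^-14 m)²) = 8.653×10^-14 J.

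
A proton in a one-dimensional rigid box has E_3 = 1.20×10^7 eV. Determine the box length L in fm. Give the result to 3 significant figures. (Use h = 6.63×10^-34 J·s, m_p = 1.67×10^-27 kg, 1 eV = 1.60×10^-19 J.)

L = 12.4 fm

From E_n = n²h²/(8m_pL²), L = n·h/√(8m_pE_n).
E_3 = 1.20×10^7 eV = 1.920×10^-12 J, so L = 3·6.63×10^-34/√(8·1.67×10^-27·1.920×10^-12) = 1.24×10^-14 m = 12.4 fm.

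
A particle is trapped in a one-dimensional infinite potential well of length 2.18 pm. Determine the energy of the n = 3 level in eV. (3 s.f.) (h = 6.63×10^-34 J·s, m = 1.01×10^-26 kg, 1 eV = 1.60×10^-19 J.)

E_3 = 64.4 eV

For an infinite well E_n = n²h²/(8mL²), so E_1 = h²/(8mL²) = (6.63×10^-34)²/(8·1.01×10^-26·(2.18×10^-12 m)²) = 1.145×10^-18 J.
Then E_3 = 3²·E_1 = 9·1.145×10^-18 J = 1.031×10^-17 J.
Converting, E_3 = 1.031×10^-17 J / (1.60×10^-19 J/eV) = 64.4 eV.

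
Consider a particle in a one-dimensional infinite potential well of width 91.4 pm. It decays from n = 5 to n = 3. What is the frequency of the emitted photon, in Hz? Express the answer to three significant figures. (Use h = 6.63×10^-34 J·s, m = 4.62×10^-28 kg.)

E_1 = h²/(8mL²) = 1.424×10^-20 J and ΔE = (5² − 3²)E_1 = 2.278×10^-19 J.
f = ΔE/h = 2.278×10^-19/6.63×10^-34 = 3.44×10^14 Hz.

f = 3.44×10^14 Hz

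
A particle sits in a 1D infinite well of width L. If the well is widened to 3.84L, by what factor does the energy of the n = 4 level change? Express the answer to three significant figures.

0.0678

E_n ∝ 1/L², so the energy scales by 1/3.84² = 0.0678.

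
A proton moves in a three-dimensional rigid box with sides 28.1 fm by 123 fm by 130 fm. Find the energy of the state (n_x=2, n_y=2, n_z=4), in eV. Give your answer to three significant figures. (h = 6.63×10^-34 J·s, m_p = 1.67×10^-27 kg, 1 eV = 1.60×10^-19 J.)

E = 1.29×10^6 eV

For a 3D rectangular well E = (h²/8m_p)·Σ n_i²/L_i² = (6.63×10^-34)²/(8·1.67×10^-27) · [2²/(28.1 fm)² + 2²/(123 fm)² + 4²/(130 fm)²].
Evaluating gives E = 2.065×10^-13 J = 1.29×10^6 eV.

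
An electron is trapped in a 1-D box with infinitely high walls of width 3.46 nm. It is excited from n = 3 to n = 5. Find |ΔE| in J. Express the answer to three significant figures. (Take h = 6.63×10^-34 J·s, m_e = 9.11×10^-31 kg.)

|ΔE| = 8.06×10^-20 J

E_1 = h²/(8m_eL²) = 5.038×10^-21 J.
|ΔE| = |3² − 5²|·E_1 = 16·5.038×10^-21 J = 8.06×10^-20 J.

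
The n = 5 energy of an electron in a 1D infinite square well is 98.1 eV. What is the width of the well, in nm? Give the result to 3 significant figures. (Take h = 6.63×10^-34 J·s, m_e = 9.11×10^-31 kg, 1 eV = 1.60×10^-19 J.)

From E_n = n²h²/(8m_eL²), L = n·h/√(8m_eE_n).
E_5 = 98.1 eV = 1.570×10^-17 J, so L = 5·6.63×10^-34/√(8·9.11×10^-31·1.570×10^-17) = 3.10×10^-10 m = 0.310 nm.

L = 0.310 nm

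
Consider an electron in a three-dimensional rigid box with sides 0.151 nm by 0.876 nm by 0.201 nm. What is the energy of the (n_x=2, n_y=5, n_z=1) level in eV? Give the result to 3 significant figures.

For a 3D rectangular well E = (h²/8m_e)·Σ n_i²/L_i² = (6.626×10^-34)²/(8·9.109×10^-31) · [2²/(0.151 nm)² + 5²/(0.876 nm)² + 1²/(0.201 nm)²].
Evaluating gives E = 1.402×10^-17 J = 87.5 eV.

E = 87.5 eV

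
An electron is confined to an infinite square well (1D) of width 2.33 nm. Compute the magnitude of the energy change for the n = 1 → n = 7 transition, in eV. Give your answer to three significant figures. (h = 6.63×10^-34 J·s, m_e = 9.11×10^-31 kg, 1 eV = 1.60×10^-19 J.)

E_1 = h²/(8m_eL²) = 1.111×10^-20 J.
|ΔE| = |1² − 7²|·E_1 = 48·1.111×10^-20 J = 5.333×10^-19 J = 3.33 eV.

|ΔE| = 3.33 eV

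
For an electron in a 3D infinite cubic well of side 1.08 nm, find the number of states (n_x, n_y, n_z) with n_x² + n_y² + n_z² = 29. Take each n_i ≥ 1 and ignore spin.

The level has n_x² + n_y² + n_z² = 29. The ordered positive-integer solutions are (2, 3, 4), (2, 4, 3), (3, 2, 4), (3, 4, 2), (4, 2, 3), (4, 3, 2).
That gives 6 states.

degeneracy = 6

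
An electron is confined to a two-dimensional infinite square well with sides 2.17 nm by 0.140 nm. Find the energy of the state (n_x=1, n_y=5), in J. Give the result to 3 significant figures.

E = 7.69×10^-17 J

For a 2D rectangular well E = (h²/8m_e)·Σ n_i²/L_i² = (6.626×10^-34)²/(8·9.109×10^-31) · [1²/(2.17 nm)² + 5²/(0.140 nm)²].
Evaluating gives E = 7.69×10^-17 J.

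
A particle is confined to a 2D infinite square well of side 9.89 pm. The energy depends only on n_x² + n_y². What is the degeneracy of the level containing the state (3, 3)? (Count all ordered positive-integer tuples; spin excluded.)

The level has n_x² + n_y² = 18. The ordered positive-integer solutions are (3, 3).
That gives 1 state.

degeneracy = 1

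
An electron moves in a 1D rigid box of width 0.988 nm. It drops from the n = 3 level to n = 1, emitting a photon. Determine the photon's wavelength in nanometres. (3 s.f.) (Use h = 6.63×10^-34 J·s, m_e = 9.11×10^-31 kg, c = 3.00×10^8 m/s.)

λ = 402 nm

E_1 = h²/(8m_eL²) = 6.179×10^-20 J, so ΔE = (3² − 1²)E_1 = 4.943×10^-19 J.
λ = hc/ΔE = (6.63×10^-34·3.00×10^8)/4.943×10^-19 = 4.02×10^-7 m = 402 nm.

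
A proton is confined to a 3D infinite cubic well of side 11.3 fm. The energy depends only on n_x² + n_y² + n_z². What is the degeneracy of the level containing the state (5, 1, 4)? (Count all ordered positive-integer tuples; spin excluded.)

degeneracy = 6

The level has n_x² + n_y² + n_z² = 42. The ordered positive-integer solutions are (1, 4, 5), (1, 5, 4), (4, 1, 5), (4, 5, 1), (5, 1, 4), (5, 4, 1).
That gives 6 states.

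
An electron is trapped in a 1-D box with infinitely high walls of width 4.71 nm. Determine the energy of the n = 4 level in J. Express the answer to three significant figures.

For an infinite well E_n = n²h²/(8m_eL²), so E_1 = h²/(8m_eL²) = (6.626×10^-34)²/(8·9.109×10^-31·(4.71×10^-9 m)²) = 2.716×10^-21 J.
Then E_4 = 4²·E_1 = 16·2.716×10^-21 J = 4.35×10^-20 J.

E_4 = 4.35×10^-20 J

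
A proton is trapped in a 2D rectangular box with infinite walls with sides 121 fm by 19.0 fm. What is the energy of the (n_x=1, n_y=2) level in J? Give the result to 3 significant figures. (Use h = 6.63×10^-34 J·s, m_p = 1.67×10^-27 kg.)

E = 3.67×10^-13 J

For a 2D rectangular well E = (h²/8m_p)·Σ n_i²/L_i² = (6.63×10^-34)²/(8·1.67×10^-27) · [1²/(121 fm)² + 2²/(19.0 fm)²].
Evaluating gives E = 3.67×10^-13 J.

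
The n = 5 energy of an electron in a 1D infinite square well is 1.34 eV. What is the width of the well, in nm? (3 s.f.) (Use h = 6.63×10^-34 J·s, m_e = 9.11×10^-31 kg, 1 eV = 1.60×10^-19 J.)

L = 2.65 nm

From E_n = n²h²/(8m_eL²), L = n·h/√(8m_eE_n).
E_5 = 1.34 eV = 2.144×10^-19 J, so L = 5·6.63×10^-34/√(8·9.11×10^-31·2.144×10^-19) = 2.65×10^-9 m = 2.65 nm.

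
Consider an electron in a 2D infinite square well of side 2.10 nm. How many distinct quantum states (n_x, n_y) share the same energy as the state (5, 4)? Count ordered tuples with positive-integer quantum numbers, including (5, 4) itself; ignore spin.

degeneracy = 2

The level has n_x² + n_y² = 41. The ordered positive-integer solutions are (4, 5), (5, 4).
That gives 2 states.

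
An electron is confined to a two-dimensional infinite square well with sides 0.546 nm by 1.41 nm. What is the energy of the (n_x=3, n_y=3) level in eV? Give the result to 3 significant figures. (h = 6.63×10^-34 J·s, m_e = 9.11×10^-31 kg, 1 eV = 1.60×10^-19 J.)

E = 13.1 eV

For a 2D rectangular well E = (h²/8m_e)·Σ n_i²/L_i² = (6.63×10^-34)²/(8·9.11×10^-31) · [3²/(0.546 nm)² + 3²/(1.41 nm)²].
Evaluating gives E = 2.094×10^-18 J = 13.1 eV.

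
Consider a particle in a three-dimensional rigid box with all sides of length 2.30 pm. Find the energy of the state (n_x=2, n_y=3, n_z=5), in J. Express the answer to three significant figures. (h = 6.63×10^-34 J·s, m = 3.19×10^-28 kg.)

E = 1.24×10^-15 J

For a 3D rectangular well E = (h²/8m)·Σ n_i²/L_i² = (6.63×10^-34)²/(8·3.19×10^-28) · [2²/(2.30 pm)² + 3²/(2.30 pm)² + 5²/(2.30 pm)²].
Evaluating gives E = 1.24×10^-15 J.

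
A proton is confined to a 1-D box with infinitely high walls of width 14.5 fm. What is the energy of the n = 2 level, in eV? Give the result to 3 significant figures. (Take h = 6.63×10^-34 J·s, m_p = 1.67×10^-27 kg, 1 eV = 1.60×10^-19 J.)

E_2 = 3.91×10^6 eV

For an infinite well E_n = n²h²/(8m_pL²), so E_1 = h²/(8m_pL²) = (6.63×10^-34)²/(8·1.67×10^-27·(1.45×10^-14 m)²) = 1.565×10^-13 J.
Then E_2 = 2²·E_1 = 4·1.565×10^-13 J = 6.260×10^-13 J.
Converting, E_2 = 6.260×10^-13 J / (1.60×10^-19 J/eV) = 3.91×10^6 eV.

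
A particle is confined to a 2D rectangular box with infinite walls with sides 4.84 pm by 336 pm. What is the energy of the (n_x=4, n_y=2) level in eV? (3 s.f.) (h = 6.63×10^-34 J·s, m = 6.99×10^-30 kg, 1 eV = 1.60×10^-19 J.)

For a 2D rectangular well E = (h²/8m)·Σ n_i²/L_i² = (6.63×10^-34)²/(8·6.99×10^-30) · [4²/(4.84 pm)² + 2²/(336 pm)²].
Evaluating gives E = 5.369×10^-15 J = 3.36×10^4 eV.

E = 3.36×10^4 eV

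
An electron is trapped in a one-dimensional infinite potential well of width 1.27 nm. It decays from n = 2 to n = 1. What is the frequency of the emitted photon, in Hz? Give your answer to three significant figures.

E_1 = h²/(8m_eL²) = 3.735×10^-20 J and ΔE = (2² − 1²)E_1 = 1.121×10^-19 J.
f = ΔE/h = 1.121×10^-19/6.626×10^-34 = 1.69×10^14 Hz.

f = 1.69×10^14 Hz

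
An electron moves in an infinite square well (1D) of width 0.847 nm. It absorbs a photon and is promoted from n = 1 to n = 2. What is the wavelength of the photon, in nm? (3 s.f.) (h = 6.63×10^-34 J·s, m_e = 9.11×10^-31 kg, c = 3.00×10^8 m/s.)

E_1 = h²/(8m_eL²) = 8.407×10^-20 J, so ΔE = (2² − 1²)E_1 = 2.522×10^-19 J.
λ = hc/ΔE = (6.63×10^-34·3.00×10^8)/2.522×10^-19 = 7.89×10^-7 m = 789 nm.

λ = 789 nm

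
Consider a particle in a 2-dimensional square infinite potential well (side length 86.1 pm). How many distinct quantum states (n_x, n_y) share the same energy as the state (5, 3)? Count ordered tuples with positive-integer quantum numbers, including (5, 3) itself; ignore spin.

degeneracy = 2

The level has n_x² + n_y² = 34. The ordered positive-integer solutions are (3, 5), (5, 3).
That gives 2 states.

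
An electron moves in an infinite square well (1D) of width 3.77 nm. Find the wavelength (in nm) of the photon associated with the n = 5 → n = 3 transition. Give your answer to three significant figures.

E_1 = h²/(8m_eL²) = 4.239×10^-21 J, so ΔE = (5² − 3²)E_1 = 6.782×10^-20 J.
λ = hc/ΔE = (6.626×10^-34·2.998×10^8)/6.782×10^-20 = 2.93×10^-6 m = 2.93×10^3 nm.

λ = 2.93×10^3 nm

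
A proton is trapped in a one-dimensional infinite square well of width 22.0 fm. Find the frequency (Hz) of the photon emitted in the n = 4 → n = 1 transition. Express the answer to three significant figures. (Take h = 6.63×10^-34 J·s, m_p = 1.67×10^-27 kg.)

E_1 = h²/(8m_pL²) = 6.798×10^-14 J and ΔE = (4² − 1²)E_1 = 1.020×10^-12 J.
f = ΔE/h = 1.020×10^-12/6.63×10^-34 = 1.54×10^21 Hz.

f = 1.54×10^21 Hz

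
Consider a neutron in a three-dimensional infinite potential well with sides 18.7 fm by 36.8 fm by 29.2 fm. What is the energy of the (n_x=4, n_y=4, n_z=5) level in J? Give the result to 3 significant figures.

E = 2.85×10^-12 J

For a 3D rectangular well E = (h²/8m_n)·Σ n_i²/L_i² = (6.626×10^-34)²/(8·1.675×10^-27) · [4²/(18.7 fm)² + 4²/(36.8 fm)² + 5²/(29.2 fm)²].
Evaluating gives E = 2.85×10^-12 J.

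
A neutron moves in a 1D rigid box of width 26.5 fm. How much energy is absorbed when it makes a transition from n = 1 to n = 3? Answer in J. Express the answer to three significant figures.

E_1 = h²/(8m_nL²) = 4.666×10^-14 J.
|ΔE| = |1² − 3²|·E_1 = 8·4.666×10^-14 J = 3.73×10^-13 J.

|ΔE| = 3.73×10^-13 J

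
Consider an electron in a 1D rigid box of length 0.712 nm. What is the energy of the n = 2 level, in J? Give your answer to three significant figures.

E_2 = 4.75×10^-19 J

For an infinite well E_n = n²h²/(8m_eL²), so E_1 = h²/(8m_eL²) = (6.626×10^-34)²/(8·9.109×10^-31·(7.12×10^-10 m)²) = 1.188×10^-19 J.
Then E_2 = 2²·E_1 = 4·1.188×10^-19 J = 4.75×10^-19 J.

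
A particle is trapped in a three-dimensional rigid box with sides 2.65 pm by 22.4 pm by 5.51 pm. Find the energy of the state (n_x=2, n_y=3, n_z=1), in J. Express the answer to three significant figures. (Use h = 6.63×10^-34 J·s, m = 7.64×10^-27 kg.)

E = 4.46×10^-18 J

For a 3D rectangular well E = (h²/8m)·Σ n_i²/L_i² = (6.63×10^-34)²/(8·7.64×10^-27) · [2²/(2.65 pm)² + 3²/(22.4 pm)² + 1²/(5.51 pm)²].
Evaluating gives E = 4.46×10^-18 J.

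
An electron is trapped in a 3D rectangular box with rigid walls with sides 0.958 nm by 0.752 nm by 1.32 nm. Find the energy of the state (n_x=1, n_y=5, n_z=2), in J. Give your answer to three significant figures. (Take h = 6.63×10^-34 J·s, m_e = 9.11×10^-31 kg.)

E = 2.87×10^-18 J

For a 3D rectangular well E = (h²/8m_e)·Σ n_i²/L_i² = (6.63×10^-34)²/(8·9.11×10^-31) · [1²/(0.958 nm)² + 5²/(0.752 nm)² + 2²/(1.32 nm)²].
Evaluating gives E = 2.87×10^-18 J.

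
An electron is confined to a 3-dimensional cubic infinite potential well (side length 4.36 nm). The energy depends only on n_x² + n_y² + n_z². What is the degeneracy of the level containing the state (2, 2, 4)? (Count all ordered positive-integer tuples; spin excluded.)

The level has n_x² + n_y² + n_z² = 24. The ordered positive-integer solutions are (2, 2, 4), (2, 4, 2), (4, 2, 2).
That gives 3 states.

degeneracy = 3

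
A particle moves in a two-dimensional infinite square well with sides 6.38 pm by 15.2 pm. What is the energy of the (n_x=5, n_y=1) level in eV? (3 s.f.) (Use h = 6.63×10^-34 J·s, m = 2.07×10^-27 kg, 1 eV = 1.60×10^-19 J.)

E = 103 eV

For a 2D rectangular well E = (h²/8m)·Σ n_i²/L_i² = (6.63×10^-34)²/(8·2.07×10^-27) · [5²/(6.38 pm)² + 1²/(15.2 pm)²].
Evaluating gives E = 1.642×10^-17 J = 103 eV.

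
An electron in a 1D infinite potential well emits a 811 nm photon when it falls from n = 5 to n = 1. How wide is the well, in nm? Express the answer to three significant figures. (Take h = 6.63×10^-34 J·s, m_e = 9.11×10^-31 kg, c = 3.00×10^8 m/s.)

L = 2.43 nm

The photon carries ΔE = hc/λ = 6.63×10^-34·3.00×10^8/8.11×10^-7 m = 2.453×10^-19 J.
Since ΔE = (5² − 1²)E_1, E_1 = 1.022×10^-20 J, and L = h/√(8m_eE_1) = 2.43×10^-9 m = 2.43 nm.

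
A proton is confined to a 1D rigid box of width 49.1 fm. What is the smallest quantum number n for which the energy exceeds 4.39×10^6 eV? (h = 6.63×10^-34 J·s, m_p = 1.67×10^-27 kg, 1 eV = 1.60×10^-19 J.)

n = 8

E_1 = h²/(8m_pL²) = 1.365×10^-14 J = 8.531×10^4 eV.
Need n² > 4.39×10^6/8.531×10^4 = 51.46, i.e. n > 7.174.
The smallest integer satisfying this is n = 8.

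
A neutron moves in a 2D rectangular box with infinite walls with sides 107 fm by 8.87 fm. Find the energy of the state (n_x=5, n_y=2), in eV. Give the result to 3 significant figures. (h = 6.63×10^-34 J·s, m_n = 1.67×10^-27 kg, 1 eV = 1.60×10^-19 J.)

E = 1.09×10^7 eV

For a 2D rectangular well E = (h²/8m_n)·Σ n_i²/L_i² = (6.63×10^-34)²/(8·1.67×10^-27) · [5²/(107 fm)² + 2²/(8.87 fm)²].
Evaluating gives E = 1.745×10^-12 J = 1.09×10^7 eV.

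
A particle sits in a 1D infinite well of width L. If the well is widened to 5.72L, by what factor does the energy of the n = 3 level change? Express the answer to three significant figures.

E_n ∝ 1/L², so the energy scales by 1/5.72² = 0.0306.

0.0306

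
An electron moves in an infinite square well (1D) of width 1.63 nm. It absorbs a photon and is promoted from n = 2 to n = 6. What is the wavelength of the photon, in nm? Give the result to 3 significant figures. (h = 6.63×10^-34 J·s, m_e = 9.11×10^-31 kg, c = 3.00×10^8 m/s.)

E_1 = h²/(8m_eL²) = 2.270×10^-20 J, so ΔE = (6² − 2²)E_1 = 7.264×10^-19 J.
λ = hc/ΔE = (6.63×10^-34·3.00×10^8)/7.264×10^-19 = 2.74×10^-7 m = 274 nm.

λ = 274 nm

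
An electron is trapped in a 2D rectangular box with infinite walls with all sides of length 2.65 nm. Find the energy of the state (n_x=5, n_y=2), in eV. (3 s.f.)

For a 2D rectangular well E = (h²/8m_e)·Σ n_i²/L_i² = (6.626×10^-34)²/(8·9.109×10^-31) · [5²/(2.65 nm)² + 2²/(2.65 nm)²].
Evaluating gives E = 2.488×10^-19 J = 1.55 eV.

E = 1.55 eV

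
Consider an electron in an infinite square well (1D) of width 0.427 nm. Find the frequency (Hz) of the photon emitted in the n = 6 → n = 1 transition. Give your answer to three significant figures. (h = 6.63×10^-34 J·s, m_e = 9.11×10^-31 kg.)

E_1 = h²/(8m_eL²) = 3.308×10^-19 J and ΔE = (6² − 1²)E_1 = 1.158×10^-17 J.
f = ΔE/h = 1.158×10^-17/6.63×10^-34 = 1.75×10^16 Hz.

f = 1.75×10^16 Hz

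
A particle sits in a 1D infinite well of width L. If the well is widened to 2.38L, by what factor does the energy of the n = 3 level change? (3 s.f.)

E_n ∝ 1/L², so the energy scales by 1/2.38² = 0.177.

0.177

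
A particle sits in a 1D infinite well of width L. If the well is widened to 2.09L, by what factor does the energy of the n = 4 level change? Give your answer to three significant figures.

E_n ∝ 1/L², so the energy scales by 1/2.09² = 0.229.

0.229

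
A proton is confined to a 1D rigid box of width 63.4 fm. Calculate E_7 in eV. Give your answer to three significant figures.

E_7 = 2.50×10^6 eV

For an infinite well E_n = n²h²/(8m_pL²), so E_1 = h²/(8m_pL²) = (6.626×10^-34)²/(8·1.673×10^-27·(6.34×10^-14 m)²) = 8.161×10^-15 J.
Then E_7 = 7²·E_1 = 49·8.161×10^-15 J = 3.999×10^-13 J.
Converting, E_7 = 3.999×10^-13 J / (1.602×10^-19 J/eV) = 2.50×10^6 eV.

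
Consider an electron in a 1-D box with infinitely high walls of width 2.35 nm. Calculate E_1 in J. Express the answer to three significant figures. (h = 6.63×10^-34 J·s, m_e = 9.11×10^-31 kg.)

For an infinite well E_n = n²h²/(8m_eL²), so E_1 = h²/(8m_eL²) = (6.63×10^-34)²/(8·9.11×10^-31·(2.35×10^-9 m)²) = 1.092×10^-20 J.

E_1 = 1.09×10^-20 J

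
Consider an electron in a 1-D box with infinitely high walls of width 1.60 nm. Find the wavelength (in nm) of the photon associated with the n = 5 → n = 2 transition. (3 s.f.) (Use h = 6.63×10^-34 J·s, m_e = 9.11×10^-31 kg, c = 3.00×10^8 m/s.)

E_1 = h²/(8m_eL²) = 2.356×10^-20 J, so ΔE = (5² − 2²)E_1 = 4.948×10^-19 J.
λ = hc/ΔE = (6.63×10^-34·3.00×10^8)/4.948×10^-19 = 4.02×10^-7 m = 402 nm.

λ = 402 nm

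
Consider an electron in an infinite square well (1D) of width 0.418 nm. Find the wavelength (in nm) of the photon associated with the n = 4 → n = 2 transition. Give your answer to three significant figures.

λ = 48.0 nm

E_1 = h²/(8m_eL²) = 3.448×10^-19 J, so ΔE = (4² − 2²)E_1 = 4.138×10^-18 J.
λ = hc/ΔE = (6.626×10^-34·2.998×10^8)/4.138×10^-18 = 4.80×10^-8 m = 48.0 nm.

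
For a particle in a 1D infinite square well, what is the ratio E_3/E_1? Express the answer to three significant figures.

E_n ∝ n², so E_3/E_1 = 3²/1² = 9/1 = 9.00.

9.00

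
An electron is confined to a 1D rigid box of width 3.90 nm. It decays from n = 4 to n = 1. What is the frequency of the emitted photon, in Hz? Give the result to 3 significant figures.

E_1 = h²/(8m_eL²) = 3.961×10^-21 J and ΔE = (4² − 1²)E_1 = 5.942×10^-20 J.
f = ΔE/h = 5.942×10^-20/6.626×10^-34 = 8.97×10^13 Hz.

f = 8.97×10^13 Hz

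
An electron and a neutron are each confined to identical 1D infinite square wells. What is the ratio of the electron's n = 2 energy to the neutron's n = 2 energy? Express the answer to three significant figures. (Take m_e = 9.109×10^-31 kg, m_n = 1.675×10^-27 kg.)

E_n ∝ 1/m at fixed n and L, so the ratio is m_n/m_e = 1.675×10^-27/9.109×10^-31 = 1.84×10^3.

1.84×10^3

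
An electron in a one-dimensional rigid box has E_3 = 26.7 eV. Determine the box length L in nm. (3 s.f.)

L = 0.356 nm

From E_n = n²h²/(8m_eL²), L = n·h/√(8m_eE_n).
E_3 = 26.7 eV = 4.277×10^-18 J, so L = 3·6.626×10^-34/√(8·9.109×10^-31·4.277×10^-18) = 3.56×10^-10 m = 0.356 nm.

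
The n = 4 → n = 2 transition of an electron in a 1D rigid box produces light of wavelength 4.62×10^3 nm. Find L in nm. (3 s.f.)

L = 4.10 nm

The photon carries ΔE = hc/λ = 6.626×10^-34·2.998×10^8/4.62×10^-6 m = 4.300×10^-20 J.
Since ΔE = (4² − 2²)E_1, E_1 = 3.583×10^-21 J, and L = h/√(8m_eE_1) = 4.10×10^-9 m = 4.10 nm.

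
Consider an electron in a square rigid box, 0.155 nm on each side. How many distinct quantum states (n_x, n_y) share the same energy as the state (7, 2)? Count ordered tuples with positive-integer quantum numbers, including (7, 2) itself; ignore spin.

degeneracy = 2

The level has n_x² + n_y² = 53. The ordered positive-integer solutions are (2, 7), (7, 2).
That gives 2 states.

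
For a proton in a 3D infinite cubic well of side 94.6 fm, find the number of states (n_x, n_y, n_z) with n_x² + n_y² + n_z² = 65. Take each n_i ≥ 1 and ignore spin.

degeneracy = 6

The level has n_x² + n_y² + n_z² = 65. The ordered positive-integer solutions are (2, 5, 6), (2, 6, 5), (5, 2, 6), (5, 6, 2), (6, 2, 5), (6, 5, 2).
That gives 6 states.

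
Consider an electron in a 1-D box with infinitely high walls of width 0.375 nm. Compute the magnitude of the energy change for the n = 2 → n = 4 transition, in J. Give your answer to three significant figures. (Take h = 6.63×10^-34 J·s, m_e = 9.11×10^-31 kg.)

E_1 = h²/(8m_eL²) = 4.289×10^-19 J.
|ΔE| = |2² − 4²|·E_1 = 12·4.289×10^-19 J = 5.15×10^-18 J.

|ΔE| = 5.15×10^-18 J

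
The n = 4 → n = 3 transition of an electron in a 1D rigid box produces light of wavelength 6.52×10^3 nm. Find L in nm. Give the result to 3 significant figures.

L = 3.72 nm

The photon carries ΔE = hc/λ = 6.626×10^-34·2.998×10^8/6.52×10^-6 m = 3.047×10^-20 J.
Since ΔE = (4² − 3²)E_1, E_1 = 4.353×10^-21 J, and L = h/√(8m_eE_1) = 3.72×10^-9 m = 3.72 nm.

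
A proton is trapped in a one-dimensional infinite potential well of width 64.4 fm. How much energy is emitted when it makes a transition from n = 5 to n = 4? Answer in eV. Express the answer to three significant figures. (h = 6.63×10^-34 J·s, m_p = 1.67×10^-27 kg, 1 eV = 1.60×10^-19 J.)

E_1 = h²/(8m_pL²) = 7.933×10^-15 J.
|ΔE| = |5² − 4²|·E_1 = 9·7.933×10^-15 J = 7.140×10^-14 J = 4.46×10^5 eV.

|ΔE| = 4.46×10^5 eV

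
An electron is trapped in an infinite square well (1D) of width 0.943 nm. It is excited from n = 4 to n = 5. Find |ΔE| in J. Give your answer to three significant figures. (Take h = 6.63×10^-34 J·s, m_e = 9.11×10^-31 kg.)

E_1 = h²/(8m_eL²) = 6.783×10^-20 J.
|ΔE| = |4² − 5²|·E_1 = 9·6.783×10^-20 J = 6.10×10^-19 J.

|ΔE| = 6.10×10^-19 J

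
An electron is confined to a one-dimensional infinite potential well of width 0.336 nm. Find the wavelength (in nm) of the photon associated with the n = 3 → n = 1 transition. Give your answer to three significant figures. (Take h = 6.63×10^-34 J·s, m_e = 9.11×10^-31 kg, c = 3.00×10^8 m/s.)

λ = 46.5 nm

E_1 = h²/(8m_eL²) = 5.342×10^-19 J, so ΔE = (3² − 1²)E_1 = 4.274×10^-18 J.
λ = hc/ΔE = (6.63×10^-34·3.00×10^8)/4.274×10^-18 = 4.65×10^-8 m = 46.5 nm.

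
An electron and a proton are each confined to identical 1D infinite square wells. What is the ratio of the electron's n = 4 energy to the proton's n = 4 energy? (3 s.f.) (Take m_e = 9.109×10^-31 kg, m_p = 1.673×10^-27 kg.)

E_n ∝ 1/m at fixed n and L, so the ratio is m_p/m_e = 1.673×10^-27/9.109×10^-31 = 1.84×10^3.

1.84×10^3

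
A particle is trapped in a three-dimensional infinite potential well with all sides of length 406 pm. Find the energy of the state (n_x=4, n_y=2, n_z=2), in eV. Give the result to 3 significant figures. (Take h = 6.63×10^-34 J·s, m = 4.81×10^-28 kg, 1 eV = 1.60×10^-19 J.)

For a 3D rectangular well E = (h²/8m)·Σ n_i²/L_i² = (6.63×10^-34)²/(8·4.81×10^-28) · [4²/(406 pm)² + 2²/(406 pm)² + 2²/(406 pm)²].
Evaluating gives E = 1.663×10^-20 J = 0.104 eV.

E = 0.104 eV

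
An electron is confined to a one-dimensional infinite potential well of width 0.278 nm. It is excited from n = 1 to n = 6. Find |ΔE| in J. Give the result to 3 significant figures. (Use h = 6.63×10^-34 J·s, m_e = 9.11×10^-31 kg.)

E_1 = h²/(8m_eL²) = 7.804×10^-19 J.
|ΔE| = |1² − 6²|·E_1 = 35·7.804×10^-19 J = 2.73×10^-17 J.

|ΔE| = 2.73×10^-17 J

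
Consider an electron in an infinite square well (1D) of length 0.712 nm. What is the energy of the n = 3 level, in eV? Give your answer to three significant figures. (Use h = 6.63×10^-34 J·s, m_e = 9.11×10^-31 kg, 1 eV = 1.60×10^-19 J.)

E_3 = 6.69 eV

For an infinite well E_n = n²h²/(8m_eL²), so E_1 = h²/(8m_eL²) = (6.63×10^-34)²/(8·9.11×10^-31·(7.12×10^-10 m)²) = 1.190×10^-19 J.
Then E_3 = 3²·E_1 = 9·1.190×10^-19 J = 1.071×10^-18 J.
Converting, E_3 = 1.071×10^-18 J / (1.60×10^-19 J/eV) = 6.69 eV.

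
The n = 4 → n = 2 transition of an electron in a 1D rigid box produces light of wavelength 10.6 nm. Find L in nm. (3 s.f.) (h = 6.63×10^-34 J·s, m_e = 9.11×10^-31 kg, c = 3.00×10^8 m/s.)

L = 0.196 nm

The photon carries ΔE = hc/λ = 6.63×10^-34·3.00×10^8/1.06×10^-8 m = 1.876×10^-17 J.
Since ΔE = (4² − 2²)E_1, E_1 = 1.563×10^-18 J, and L = h/√(8m_eE_1) = 1.96×10^-10 m = 0.196 nm.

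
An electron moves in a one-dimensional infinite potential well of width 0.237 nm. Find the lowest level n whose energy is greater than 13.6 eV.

n = 2

E_1 = h²/(8m_eL²) = 1.073×10^-18 J = 6.698 eV.
Need n² > 13.6/6.698 = 2.030, i.e. n > 1.425.
The smallest integer satisfying this is n = 2.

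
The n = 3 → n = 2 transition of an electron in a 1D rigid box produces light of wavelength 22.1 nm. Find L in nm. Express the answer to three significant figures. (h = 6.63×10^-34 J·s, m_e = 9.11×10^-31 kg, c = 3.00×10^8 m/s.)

The photon carries ΔE = hc/λ = 6.63×10^-34·3.00×10^8/2.21×10^-8 m = 9.000×10^-18 J.
Since ΔE = (3² − 2²)E_1, E_1 = 1.800×10^-18 J, and L = h/√(8m_eE_1) = 1.83×10^-10 m = 0.183 nm.

L = 0.183 nm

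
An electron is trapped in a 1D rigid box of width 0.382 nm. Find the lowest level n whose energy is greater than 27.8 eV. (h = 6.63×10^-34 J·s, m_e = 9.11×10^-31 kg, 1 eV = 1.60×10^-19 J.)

E_1 = h²/(8m_eL²) = 4.133×10^-19 J = 2.583 eV.
Need n² > 27.8/2.583 = 10.76, i.e. n > 3.280.
The smallest integer satisfying this is n = 4.

n = 4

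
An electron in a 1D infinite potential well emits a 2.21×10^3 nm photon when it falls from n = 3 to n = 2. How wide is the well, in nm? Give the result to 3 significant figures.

L = 1.83 nm

The photon carries ΔE = hc/λ = 6.626×10^-34·2.998×10^8/2.21×10^-6 m = 8.989×10^-20 J.
Since ΔE = (3² − 2²)E_1, E_1 = 1.798×10^-20 J, and L = h/√(8m_eE_1) = 1.83×10^-9 m = 1.83 nm.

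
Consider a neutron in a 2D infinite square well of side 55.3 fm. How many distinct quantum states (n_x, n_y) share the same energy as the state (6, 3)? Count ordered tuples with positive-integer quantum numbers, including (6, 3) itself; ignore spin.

The level has n_x² + n_y² = 45. The ordered positive-integer solutions are (3, 6), (6, 3).
That gives 2 states.

degeneracy = 2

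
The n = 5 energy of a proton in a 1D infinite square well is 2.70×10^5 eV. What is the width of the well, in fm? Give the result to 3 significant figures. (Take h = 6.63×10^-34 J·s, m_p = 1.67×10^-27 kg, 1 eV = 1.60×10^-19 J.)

From E_n = n²h²/(8m_pL²), L = n·h/√(8m_pE_n).
E_5 = 2.70×10^5 eV = 4.320×10^-14 J, so L = 5·6.63×10^-34/√(8·1.67×10^-27·4.320×10^-14) = 1.38×10^-13 m = 138 fm.

L = 138 fm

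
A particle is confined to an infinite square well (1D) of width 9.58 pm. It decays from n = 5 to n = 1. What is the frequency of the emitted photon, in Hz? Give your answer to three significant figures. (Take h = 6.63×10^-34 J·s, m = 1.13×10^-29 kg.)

f = 1.92×10^18 Hz

E_1 = h²/(8mL²) = 5.298×10^-17 J and ΔE = (5² − 1²)E_1 = 1.272×10^-15 J.
f = ΔE/h = 1.272×10^-15/6.63×10^-34 = 1.92×10^18 Hz.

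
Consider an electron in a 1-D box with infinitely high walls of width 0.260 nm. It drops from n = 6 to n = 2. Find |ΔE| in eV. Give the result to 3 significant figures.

|ΔE| = 178 eV

E_1 = h²/(8m_eL²) = 8.912×10^-19 J.
|ΔE| = |6² − 2²|·E_1 = 32·8.912×10^-19 J = 2.852×10^-17 J = 178 eV.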